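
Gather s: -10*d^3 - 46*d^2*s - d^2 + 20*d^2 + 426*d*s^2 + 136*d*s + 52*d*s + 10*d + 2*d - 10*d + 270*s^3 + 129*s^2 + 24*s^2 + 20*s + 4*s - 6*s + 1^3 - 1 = -10*d^3 + 19*d^2 + 2*d + 270*s^3 + s^2*(426*d + 153) + s*(-46*d^2 + 188*d + 18)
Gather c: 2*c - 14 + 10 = 2*c - 4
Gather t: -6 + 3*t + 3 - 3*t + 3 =0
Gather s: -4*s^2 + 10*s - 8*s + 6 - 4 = -4*s^2 + 2*s + 2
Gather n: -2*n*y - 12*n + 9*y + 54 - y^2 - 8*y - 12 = n*(-2*y - 12) - y^2 + y + 42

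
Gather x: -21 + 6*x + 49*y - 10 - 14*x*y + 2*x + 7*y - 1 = x*(8 - 14*y) + 56*y - 32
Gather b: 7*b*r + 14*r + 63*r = 7*b*r + 77*r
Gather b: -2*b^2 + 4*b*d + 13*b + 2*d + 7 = -2*b^2 + b*(4*d + 13) + 2*d + 7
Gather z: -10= -10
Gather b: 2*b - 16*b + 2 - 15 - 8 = -14*b - 21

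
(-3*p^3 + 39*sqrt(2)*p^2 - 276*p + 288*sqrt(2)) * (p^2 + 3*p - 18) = -3*p^5 - 9*p^4 + 39*sqrt(2)*p^4 - 222*p^3 + 117*sqrt(2)*p^3 - 828*p^2 - 414*sqrt(2)*p^2 + 864*sqrt(2)*p + 4968*p - 5184*sqrt(2)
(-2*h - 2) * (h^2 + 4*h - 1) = -2*h^3 - 10*h^2 - 6*h + 2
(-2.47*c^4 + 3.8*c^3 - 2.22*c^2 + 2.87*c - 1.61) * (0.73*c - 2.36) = -1.8031*c^5 + 8.6032*c^4 - 10.5886*c^3 + 7.3343*c^2 - 7.9485*c + 3.7996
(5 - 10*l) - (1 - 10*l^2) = 10*l^2 - 10*l + 4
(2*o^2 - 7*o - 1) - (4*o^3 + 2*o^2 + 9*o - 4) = -4*o^3 - 16*o + 3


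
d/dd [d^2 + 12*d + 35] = 2*d + 12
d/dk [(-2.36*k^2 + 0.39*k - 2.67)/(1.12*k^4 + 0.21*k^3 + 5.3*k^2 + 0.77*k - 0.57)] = (5.2864*k^5 - 0.8148*k^4 + 11.7978*k^3 - 2.2021*k^2 + 30.9924*k + 1.8336)/(1.2544*k^8 + 0.4704*k^7 + 11.9161*k^6 + 3.9508*k^5 + 27.1366*k^4 + 7.9226*k^3 - 5.4491*k^2 - 0.8778*k + 0.3249)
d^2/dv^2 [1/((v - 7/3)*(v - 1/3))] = 486*(9*v^2 - 24*v + 19)/(729*v^6 - 5832*v^5 + 17253*v^4 - 22896*v^3 + 13419*v^2 - 3528*v + 343)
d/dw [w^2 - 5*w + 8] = 2*w - 5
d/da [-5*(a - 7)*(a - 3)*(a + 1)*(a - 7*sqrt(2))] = -20*a^3 + 135*a^2 + 105*sqrt(2)*a^2 - 630*sqrt(2)*a - 110*a - 105 + 385*sqrt(2)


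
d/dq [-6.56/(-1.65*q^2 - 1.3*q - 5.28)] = (-21.648*q - 8.528)/(1.65*q^2 + 1.3*q + 5.28)^2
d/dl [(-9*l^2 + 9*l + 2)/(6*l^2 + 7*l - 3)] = (-117*l^2 + 30*l - 41)/(36*l^4 + 84*l^3 + 13*l^2 - 42*l + 9)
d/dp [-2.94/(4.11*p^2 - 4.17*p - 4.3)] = (24.1668*p - 12.2598)/(-4.11*p^2 + 4.17*p + 4.3)^2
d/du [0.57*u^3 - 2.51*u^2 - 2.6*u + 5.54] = 1.71*u^2 - 5.02*u - 2.6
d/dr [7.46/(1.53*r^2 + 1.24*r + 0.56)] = (-22.8276*r - 9.2504)/(1.53*r^2 + 1.24*r + 0.56)^2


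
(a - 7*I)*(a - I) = a^2 - 8*I*a - 7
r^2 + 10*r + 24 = (r + 4)*(r + 6)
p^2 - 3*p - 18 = (p - 6)*(p + 3)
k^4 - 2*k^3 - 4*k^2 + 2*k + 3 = (k - 3)*(k - 1)*(k + 1)^2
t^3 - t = t*(t - 1)*(t + 1)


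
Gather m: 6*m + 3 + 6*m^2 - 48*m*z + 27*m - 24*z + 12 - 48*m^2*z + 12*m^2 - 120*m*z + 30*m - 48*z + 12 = m^2*(18 - 48*z) + m*(63 - 168*z) - 72*z + 27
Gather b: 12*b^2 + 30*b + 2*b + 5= 12*b^2 + 32*b + 5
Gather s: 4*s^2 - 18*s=4*s^2 - 18*s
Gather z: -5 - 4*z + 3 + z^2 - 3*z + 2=z^2 - 7*z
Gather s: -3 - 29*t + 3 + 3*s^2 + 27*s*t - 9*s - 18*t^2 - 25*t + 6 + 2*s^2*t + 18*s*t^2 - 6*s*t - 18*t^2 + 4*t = s^2*(2*t + 3) + s*(18*t^2 + 21*t - 9) - 36*t^2 - 50*t + 6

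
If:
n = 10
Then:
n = 10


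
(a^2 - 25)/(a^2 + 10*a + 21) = (a^2 - 25)/(a^2 + 10*a + 21)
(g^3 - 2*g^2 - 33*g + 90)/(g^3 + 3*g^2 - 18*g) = (g - 5)/g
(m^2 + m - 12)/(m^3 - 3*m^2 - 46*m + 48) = (m^2 + m - 12)/(m^3 - 3*m^2 - 46*m + 48)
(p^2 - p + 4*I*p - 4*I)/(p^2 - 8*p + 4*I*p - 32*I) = (p - 1)/(p - 8)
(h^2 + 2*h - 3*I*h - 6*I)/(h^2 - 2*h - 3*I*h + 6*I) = (h + 2)/(h - 2)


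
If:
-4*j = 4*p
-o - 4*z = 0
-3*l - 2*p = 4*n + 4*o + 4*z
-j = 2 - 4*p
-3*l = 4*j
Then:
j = -2/5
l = 8/15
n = 3*z - 3/5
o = -4*z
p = 2/5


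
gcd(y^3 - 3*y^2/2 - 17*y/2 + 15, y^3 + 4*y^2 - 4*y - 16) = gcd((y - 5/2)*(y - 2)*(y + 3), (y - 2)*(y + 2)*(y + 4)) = y - 2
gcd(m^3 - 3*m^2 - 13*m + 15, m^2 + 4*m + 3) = m + 3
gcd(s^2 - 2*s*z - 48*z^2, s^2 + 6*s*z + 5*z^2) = 1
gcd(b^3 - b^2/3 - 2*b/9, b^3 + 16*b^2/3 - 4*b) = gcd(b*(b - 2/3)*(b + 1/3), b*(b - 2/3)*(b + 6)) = b^2 - 2*b/3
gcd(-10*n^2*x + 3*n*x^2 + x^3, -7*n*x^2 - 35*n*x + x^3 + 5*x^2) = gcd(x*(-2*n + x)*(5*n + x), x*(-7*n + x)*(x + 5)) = x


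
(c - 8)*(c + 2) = c^2 - 6*c - 16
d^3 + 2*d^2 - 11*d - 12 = (d - 3)*(d + 1)*(d + 4)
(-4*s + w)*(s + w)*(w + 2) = -4*s^2*w - 8*s^2 - 3*s*w^2 - 6*s*w + w^3 + 2*w^2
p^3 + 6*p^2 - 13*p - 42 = (p - 3)*(p + 2)*(p + 7)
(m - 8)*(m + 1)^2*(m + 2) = m^4 - 4*m^3 - 27*m^2 - 38*m - 16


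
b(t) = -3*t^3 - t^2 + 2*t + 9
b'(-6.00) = -310.00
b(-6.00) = 609.00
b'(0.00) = 2.00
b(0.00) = 9.00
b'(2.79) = -73.64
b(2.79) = -58.36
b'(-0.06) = 2.09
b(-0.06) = 8.88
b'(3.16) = -94.19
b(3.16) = -89.33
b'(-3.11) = -78.83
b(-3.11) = 83.35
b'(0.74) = -4.41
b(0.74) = 8.72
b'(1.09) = -10.87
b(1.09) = 6.11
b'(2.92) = -80.58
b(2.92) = -68.38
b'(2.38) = -53.74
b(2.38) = -32.35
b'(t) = -9*t^2 - 2*t + 2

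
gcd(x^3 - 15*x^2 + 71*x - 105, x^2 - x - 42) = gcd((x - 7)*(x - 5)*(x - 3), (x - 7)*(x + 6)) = x - 7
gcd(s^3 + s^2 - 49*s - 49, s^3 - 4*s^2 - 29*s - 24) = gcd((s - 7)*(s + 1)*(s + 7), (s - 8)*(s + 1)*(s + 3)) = s + 1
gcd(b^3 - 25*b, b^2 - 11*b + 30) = b - 5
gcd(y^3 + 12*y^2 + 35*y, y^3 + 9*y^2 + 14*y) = y^2 + 7*y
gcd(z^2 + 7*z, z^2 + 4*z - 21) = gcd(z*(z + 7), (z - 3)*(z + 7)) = z + 7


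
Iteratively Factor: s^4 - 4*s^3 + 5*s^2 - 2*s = (s - 2)*(s^3 - 2*s^2 + s) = s*(s - 2)*(s^2 - 2*s + 1) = s*(s - 2)*(s - 1)*(s - 1)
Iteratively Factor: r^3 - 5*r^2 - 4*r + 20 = (r - 5)*(r^2 - 4) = (r - 5)*(r - 2)*(r + 2)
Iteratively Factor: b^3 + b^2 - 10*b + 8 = (b + 4)*(b^2 - 3*b + 2) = (b - 2)*(b + 4)*(b - 1)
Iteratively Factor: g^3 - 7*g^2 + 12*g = (g - 3)*(g^2 - 4*g) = (g - 4)*(g - 3)*(g)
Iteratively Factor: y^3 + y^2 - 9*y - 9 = (y + 3)*(y^2 - 2*y - 3) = (y - 3)*(y + 3)*(y + 1)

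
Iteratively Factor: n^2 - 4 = (n - 2)*(n + 2)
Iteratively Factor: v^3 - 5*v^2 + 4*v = (v - 4)*(v^2 - v) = (v - 4)*(v - 1)*(v)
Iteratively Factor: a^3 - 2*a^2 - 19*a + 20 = (a + 4)*(a^2 - 6*a + 5) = (a - 5)*(a + 4)*(a - 1)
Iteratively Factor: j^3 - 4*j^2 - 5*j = (j - 5)*(j^2 + j) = (j - 5)*(j + 1)*(j)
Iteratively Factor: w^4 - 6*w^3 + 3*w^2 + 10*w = (w - 5)*(w^3 - w^2 - 2*w) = (w - 5)*(w + 1)*(w^2 - 2*w) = (w - 5)*(w - 2)*(w + 1)*(w)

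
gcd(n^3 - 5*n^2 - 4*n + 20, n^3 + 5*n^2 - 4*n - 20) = n^2 - 4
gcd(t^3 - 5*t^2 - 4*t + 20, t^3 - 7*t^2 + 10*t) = t^2 - 7*t + 10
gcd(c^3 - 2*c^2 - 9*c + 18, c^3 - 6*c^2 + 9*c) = c - 3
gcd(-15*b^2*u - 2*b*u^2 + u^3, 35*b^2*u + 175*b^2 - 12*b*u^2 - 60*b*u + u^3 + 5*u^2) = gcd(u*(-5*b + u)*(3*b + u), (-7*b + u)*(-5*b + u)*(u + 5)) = -5*b + u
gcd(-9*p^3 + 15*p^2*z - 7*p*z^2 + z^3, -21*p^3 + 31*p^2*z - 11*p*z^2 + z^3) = 3*p^2 - 4*p*z + z^2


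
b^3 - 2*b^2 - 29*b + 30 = (b - 6)*(b - 1)*(b + 5)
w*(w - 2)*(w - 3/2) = w^3 - 7*w^2/2 + 3*w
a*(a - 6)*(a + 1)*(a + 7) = a^4 + 2*a^3 - 41*a^2 - 42*a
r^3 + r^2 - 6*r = r*(r - 2)*(r + 3)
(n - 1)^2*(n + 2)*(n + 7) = n^4 + 7*n^3 - 3*n^2 - 19*n + 14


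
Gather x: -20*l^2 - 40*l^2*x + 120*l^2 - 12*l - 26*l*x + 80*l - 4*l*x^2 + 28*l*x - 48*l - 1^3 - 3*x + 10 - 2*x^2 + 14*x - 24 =100*l^2 + 20*l + x^2*(-4*l - 2) + x*(-40*l^2 + 2*l + 11) - 15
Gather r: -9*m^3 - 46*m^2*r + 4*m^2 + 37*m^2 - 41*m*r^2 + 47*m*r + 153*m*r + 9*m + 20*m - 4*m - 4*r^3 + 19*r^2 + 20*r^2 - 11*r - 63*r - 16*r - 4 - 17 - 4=-9*m^3 + 41*m^2 + 25*m - 4*r^3 + r^2*(39 - 41*m) + r*(-46*m^2 + 200*m - 90) - 25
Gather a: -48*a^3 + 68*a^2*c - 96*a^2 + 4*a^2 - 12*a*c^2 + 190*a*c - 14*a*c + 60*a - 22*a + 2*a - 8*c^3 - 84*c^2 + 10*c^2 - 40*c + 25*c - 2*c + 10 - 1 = -48*a^3 + a^2*(68*c - 92) + a*(-12*c^2 + 176*c + 40) - 8*c^3 - 74*c^2 - 17*c + 9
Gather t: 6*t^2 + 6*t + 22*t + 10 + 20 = 6*t^2 + 28*t + 30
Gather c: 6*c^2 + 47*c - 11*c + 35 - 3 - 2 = 6*c^2 + 36*c + 30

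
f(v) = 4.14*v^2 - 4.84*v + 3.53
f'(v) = 8.28*v - 4.84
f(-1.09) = 13.72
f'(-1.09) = -13.87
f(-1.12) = 14.14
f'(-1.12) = -14.11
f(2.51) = 17.46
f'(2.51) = 15.94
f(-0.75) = 9.49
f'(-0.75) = -11.05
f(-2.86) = 51.24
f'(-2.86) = -28.52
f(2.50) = 17.30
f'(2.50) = 15.86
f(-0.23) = 4.86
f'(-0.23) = -6.74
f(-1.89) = 27.47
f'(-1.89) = -20.49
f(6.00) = 123.53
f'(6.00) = 44.84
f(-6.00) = 181.61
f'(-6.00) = -54.52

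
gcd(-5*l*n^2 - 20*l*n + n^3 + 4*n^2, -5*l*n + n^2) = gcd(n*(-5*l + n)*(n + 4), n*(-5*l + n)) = 5*l*n - n^2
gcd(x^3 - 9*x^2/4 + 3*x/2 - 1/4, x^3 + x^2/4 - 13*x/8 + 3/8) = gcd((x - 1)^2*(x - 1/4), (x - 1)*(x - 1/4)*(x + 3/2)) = x^2 - 5*x/4 + 1/4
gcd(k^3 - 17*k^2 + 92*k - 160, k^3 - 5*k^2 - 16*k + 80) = k^2 - 9*k + 20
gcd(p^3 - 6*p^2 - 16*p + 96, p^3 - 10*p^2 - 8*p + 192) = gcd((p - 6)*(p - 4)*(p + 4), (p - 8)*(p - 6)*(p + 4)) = p^2 - 2*p - 24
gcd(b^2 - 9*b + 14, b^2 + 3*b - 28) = 1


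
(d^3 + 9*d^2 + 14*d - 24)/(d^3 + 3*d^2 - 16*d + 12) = (d + 4)/(d - 2)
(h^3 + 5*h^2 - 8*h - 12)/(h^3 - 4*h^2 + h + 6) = (h + 6)/(h - 3)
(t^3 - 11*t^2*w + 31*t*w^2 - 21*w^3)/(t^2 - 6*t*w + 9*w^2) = (t^2 - 8*t*w + 7*w^2)/(t - 3*w)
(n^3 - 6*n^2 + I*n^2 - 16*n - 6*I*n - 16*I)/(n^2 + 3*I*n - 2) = (n^2 - 6*n - 16)/(n + 2*I)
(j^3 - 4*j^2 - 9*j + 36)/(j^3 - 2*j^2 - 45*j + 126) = (j^2 - j - 12)/(j^2 + j - 42)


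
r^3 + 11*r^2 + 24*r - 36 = (r - 1)*(r + 6)^2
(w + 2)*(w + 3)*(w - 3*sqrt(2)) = w^3 - 3*sqrt(2)*w^2 + 5*w^2 - 15*sqrt(2)*w + 6*w - 18*sqrt(2)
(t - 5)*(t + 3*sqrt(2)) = t^2 - 5*t + 3*sqrt(2)*t - 15*sqrt(2)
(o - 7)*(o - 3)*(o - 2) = o^3 - 12*o^2 + 41*o - 42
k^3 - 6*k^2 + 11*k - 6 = (k - 3)*(k - 2)*(k - 1)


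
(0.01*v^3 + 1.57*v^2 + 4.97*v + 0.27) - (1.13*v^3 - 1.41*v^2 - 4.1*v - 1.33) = -1.12*v^3 + 2.98*v^2 + 9.07*v + 1.6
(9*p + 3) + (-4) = 9*p - 1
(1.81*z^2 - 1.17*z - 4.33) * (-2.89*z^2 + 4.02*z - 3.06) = -5.2309*z^4 + 10.6575*z^3 + 2.2717*z^2 - 13.8264*z + 13.2498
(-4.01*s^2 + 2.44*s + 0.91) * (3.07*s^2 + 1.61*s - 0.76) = -12.3107*s^4 + 1.0347*s^3 + 9.7697*s^2 - 0.3893*s - 0.6916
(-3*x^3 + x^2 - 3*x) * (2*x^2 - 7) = -6*x^5 + 2*x^4 + 15*x^3 - 7*x^2 + 21*x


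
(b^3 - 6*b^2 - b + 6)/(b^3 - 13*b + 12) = (b^2 - 5*b - 6)/(b^2 + b - 12)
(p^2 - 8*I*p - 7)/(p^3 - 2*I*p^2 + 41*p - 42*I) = 1/(p + 6*I)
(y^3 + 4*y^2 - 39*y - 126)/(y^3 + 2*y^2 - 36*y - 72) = (y^2 + 10*y + 21)/(y^2 + 8*y + 12)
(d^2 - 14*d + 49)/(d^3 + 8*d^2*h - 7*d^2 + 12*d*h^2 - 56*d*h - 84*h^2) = (d - 7)/(d^2 + 8*d*h + 12*h^2)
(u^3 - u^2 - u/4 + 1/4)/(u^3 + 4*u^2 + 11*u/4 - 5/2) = (2*u^2 - u - 1)/(2*u^2 + 9*u + 10)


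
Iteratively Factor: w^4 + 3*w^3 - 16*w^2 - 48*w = (w + 4)*(w^3 - w^2 - 12*w) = (w + 3)*(w + 4)*(w^2 - 4*w) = w*(w + 3)*(w + 4)*(w - 4)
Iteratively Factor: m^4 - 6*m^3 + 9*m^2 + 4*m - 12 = (m + 1)*(m^3 - 7*m^2 + 16*m - 12) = (m - 2)*(m + 1)*(m^2 - 5*m + 6) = (m - 2)^2*(m + 1)*(m - 3)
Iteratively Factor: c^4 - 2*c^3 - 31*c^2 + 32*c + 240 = (c - 5)*(c^3 + 3*c^2 - 16*c - 48) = (c - 5)*(c + 3)*(c^2 - 16) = (c - 5)*(c + 3)*(c + 4)*(c - 4)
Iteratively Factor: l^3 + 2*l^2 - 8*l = (l)*(l^2 + 2*l - 8) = l*(l - 2)*(l + 4)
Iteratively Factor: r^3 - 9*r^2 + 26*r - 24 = (r - 2)*(r^2 - 7*r + 12) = (r - 3)*(r - 2)*(r - 4)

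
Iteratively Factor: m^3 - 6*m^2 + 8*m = (m - 4)*(m^2 - 2*m) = m*(m - 4)*(m - 2)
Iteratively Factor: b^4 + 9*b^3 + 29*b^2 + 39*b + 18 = (b + 3)*(b^3 + 6*b^2 + 11*b + 6) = (b + 1)*(b + 3)*(b^2 + 5*b + 6) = (b + 1)*(b + 2)*(b + 3)*(b + 3)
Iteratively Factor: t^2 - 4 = (t - 2)*(t + 2)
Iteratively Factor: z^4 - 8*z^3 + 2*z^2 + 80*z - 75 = (z - 5)*(z^3 - 3*z^2 - 13*z + 15) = (z - 5)*(z - 1)*(z^2 - 2*z - 15) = (z - 5)^2*(z - 1)*(z + 3)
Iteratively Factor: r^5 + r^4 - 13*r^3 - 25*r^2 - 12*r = (r + 3)*(r^4 - 2*r^3 - 7*r^2 - 4*r) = (r - 4)*(r + 3)*(r^3 + 2*r^2 + r) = (r - 4)*(r + 1)*(r + 3)*(r^2 + r) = (r - 4)*(r + 1)^2*(r + 3)*(r)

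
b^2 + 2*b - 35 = (b - 5)*(b + 7)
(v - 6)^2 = v^2 - 12*v + 36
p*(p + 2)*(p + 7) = p^3 + 9*p^2 + 14*p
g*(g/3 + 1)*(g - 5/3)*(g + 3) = g^4/3 + 13*g^3/9 - g^2/3 - 5*g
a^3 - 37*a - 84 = (a - 7)*(a + 3)*(a + 4)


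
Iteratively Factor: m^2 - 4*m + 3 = (m - 1)*(m - 3)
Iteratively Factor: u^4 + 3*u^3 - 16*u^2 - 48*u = (u + 4)*(u^3 - u^2 - 12*u) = (u + 3)*(u + 4)*(u^2 - 4*u) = (u - 4)*(u + 3)*(u + 4)*(u)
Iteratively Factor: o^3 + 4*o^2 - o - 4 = (o + 1)*(o^2 + 3*o - 4) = (o + 1)*(o + 4)*(o - 1)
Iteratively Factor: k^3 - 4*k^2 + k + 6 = (k - 2)*(k^2 - 2*k - 3) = (k - 2)*(k + 1)*(k - 3)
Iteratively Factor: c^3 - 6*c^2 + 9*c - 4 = (c - 1)*(c^2 - 5*c + 4) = (c - 1)^2*(c - 4)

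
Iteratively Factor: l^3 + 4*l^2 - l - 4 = (l + 1)*(l^2 + 3*l - 4) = (l - 1)*(l + 1)*(l + 4)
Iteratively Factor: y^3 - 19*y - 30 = (y + 3)*(y^2 - 3*y - 10) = (y + 2)*(y + 3)*(y - 5)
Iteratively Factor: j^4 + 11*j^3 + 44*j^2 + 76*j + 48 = (j + 2)*(j^3 + 9*j^2 + 26*j + 24) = (j + 2)*(j + 3)*(j^2 + 6*j + 8) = (j + 2)*(j + 3)*(j + 4)*(j + 2)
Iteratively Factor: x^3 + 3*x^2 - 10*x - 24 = (x + 4)*(x^2 - x - 6) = (x + 2)*(x + 4)*(x - 3)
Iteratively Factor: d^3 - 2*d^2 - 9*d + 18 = (d - 2)*(d^2 - 9) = (d - 3)*(d - 2)*(d + 3)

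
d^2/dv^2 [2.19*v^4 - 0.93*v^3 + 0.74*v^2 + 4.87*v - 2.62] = 26.28*v^2 - 5.58*v + 1.48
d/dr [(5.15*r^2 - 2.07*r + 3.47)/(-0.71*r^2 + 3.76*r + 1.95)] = (17.8943*r^2 + 25.0124*r - 17.0837)/(0.5041*r^4 - 5.3392*r^3 + 11.3686*r^2 + 14.664*r + 3.8025)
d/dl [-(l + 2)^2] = -2*l - 4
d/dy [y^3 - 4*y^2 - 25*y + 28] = 3*y^2 - 8*y - 25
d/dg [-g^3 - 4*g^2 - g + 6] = -3*g^2 - 8*g - 1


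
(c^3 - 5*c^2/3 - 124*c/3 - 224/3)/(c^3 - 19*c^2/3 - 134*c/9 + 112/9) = 3*(c + 4)/(3*c - 2)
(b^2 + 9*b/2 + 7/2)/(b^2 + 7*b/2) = (b + 1)/b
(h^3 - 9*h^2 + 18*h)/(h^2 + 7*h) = (h^2 - 9*h + 18)/(h + 7)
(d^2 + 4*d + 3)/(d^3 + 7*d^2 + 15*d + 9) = 1/(d + 3)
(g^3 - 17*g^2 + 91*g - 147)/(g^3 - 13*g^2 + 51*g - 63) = (g - 7)/(g - 3)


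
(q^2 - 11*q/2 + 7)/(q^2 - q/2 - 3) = (2*q - 7)/(2*q + 3)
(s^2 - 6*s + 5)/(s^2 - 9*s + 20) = (s - 1)/(s - 4)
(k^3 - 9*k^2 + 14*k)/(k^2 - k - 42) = k*(k - 2)/(k + 6)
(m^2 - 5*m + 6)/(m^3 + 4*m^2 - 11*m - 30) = (m - 2)/(m^2 + 7*m + 10)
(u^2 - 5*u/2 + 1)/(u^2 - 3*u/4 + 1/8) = 4*(u - 2)/(4*u - 1)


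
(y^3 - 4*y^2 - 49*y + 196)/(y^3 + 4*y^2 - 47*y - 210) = (y^2 + 3*y - 28)/(y^2 + 11*y + 30)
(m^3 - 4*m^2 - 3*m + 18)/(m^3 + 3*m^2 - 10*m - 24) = (m - 3)/(m + 4)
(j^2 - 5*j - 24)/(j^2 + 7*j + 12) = (j - 8)/(j + 4)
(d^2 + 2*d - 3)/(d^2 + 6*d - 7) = (d + 3)/(d + 7)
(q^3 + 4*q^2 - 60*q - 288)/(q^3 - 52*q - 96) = (q + 6)/(q + 2)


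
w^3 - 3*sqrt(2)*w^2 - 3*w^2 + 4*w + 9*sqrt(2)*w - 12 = (w - 3)*(w - 2*sqrt(2))*(w - sqrt(2))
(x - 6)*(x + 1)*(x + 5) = x^3 - 31*x - 30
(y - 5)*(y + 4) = y^2 - y - 20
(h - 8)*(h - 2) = h^2 - 10*h + 16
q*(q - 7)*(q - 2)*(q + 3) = q^4 - 6*q^3 - 13*q^2 + 42*q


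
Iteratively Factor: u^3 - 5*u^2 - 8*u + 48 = (u - 4)*(u^2 - u - 12) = (u - 4)*(u + 3)*(u - 4)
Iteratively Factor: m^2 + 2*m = (m)*(m + 2)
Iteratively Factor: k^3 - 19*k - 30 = (k + 2)*(k^2 - 2*k - 15) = (k - 5)*(k + 2)*(k + 3)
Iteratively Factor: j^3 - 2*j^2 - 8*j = (j + 2)*(j^2 - 4*j) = j*(j + 2)*(j - 4)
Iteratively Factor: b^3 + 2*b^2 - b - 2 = (b + 1)*(b^2 + b - 2) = (b - 1)*(b + 1)*(b + 2)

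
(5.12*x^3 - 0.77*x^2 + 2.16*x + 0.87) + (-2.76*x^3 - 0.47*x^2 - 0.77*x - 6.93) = 2.36*x^3 - 1.24*x^2 + 1.39*x - 6.06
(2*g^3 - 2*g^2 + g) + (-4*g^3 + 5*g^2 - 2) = -2*g^3 + 3*g^2 + g - 2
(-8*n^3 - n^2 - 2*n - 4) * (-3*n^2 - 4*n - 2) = 24*n^5 + 35*n^4 + 26*n^3 + 22*n^2 + 20*n + 8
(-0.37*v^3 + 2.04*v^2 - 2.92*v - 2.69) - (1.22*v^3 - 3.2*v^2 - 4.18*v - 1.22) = -1.59*v^3 + 5.24*v^2 + 1.26*v - 1.47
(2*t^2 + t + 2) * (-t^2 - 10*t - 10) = -2*t^4 - 21*t^3 - 32*t^2 - 30*t - 20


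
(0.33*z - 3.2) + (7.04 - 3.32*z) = 3.84 - 2.99*z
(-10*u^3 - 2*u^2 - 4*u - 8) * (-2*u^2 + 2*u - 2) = 20*u^5 - 16*u^4 + 24*u^3 + 12*u^2 - 8*u + 16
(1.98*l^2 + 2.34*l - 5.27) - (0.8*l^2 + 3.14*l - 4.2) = 1.18*l^2 - 0.8*l - 1.07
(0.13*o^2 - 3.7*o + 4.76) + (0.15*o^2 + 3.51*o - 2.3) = 0.28*o^2 - 0.19*o + 2.46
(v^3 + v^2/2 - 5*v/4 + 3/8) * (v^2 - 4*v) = v^5 - 7*v^4/2 - 13*v^3/4 + 43*v^2/8 - 3*v/2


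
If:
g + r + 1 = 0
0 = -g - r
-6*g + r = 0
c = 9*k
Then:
No Solution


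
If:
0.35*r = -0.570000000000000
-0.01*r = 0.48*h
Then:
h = 0.03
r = -1.63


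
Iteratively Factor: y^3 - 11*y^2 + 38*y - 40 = (y - 4)*(y^2 - 7*y + 10) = (y - 5)*(y - 4)*(y - 2)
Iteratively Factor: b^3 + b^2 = (b)*(b^2 + b) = b^2*(b + 1)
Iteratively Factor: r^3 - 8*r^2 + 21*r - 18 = (r - 3)*(r^2 - 5*r + 6) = (r - 3)*(r - 2)*(r - 3)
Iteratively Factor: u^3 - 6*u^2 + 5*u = (u - 5)*(u^2 - u) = u*(u - 5)*(u - 1)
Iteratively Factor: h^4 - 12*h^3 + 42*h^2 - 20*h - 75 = (h + 1)*(h^3 - 13*h^2 + 55*h - 75) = (h - 5)*(h + 1)*(h^2 - 8*h + 15) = (h - 5)^2*(h + 1)*(h - 3)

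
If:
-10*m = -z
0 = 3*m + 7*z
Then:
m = 0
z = 0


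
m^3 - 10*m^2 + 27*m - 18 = (m - 6)*(m - 3)*(m - 1)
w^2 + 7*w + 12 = (w + 3)*(w + 4)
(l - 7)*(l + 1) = l^2 - 6*l - 7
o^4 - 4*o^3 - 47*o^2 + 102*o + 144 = (o - 8)*(o - 3)*(o + 1)*(o + 6)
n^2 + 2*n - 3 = (n - 1)*(n + 3)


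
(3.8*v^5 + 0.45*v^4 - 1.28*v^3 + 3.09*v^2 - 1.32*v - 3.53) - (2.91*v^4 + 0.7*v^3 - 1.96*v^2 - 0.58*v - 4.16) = 3.8*v^5 - 2.46*v^4 - 1.98*v^3 + 5.05*v^2 - 0.74*v + 0.63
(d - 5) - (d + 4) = -9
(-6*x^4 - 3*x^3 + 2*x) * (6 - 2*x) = 12*x^5 - 30*x^4 - 18*x^3 - 4*x^2 + 12*x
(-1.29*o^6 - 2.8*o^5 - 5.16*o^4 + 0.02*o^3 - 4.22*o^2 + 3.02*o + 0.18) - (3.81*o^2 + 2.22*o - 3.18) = -1.29*o^6 - 2.8*o^5 - 5.16*o^4 + 0.02*o^3 - 8.03*o^2 + 0.8*o + 3.36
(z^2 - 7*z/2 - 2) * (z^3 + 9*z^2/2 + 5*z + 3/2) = z^5 + z^4 - 51*z^3/4 - 25*z^2 - 61*z/4 - 3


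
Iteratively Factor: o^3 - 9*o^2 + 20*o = (o - 5)*(o^2 - 4*o) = (o - 5)*(o - 4)*(o)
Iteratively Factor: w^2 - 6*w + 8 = (w - 2)*(w - 4)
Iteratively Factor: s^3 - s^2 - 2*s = (s + 1)*(s^2 - 2*s) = (s - 2)*(s + 1)*(s)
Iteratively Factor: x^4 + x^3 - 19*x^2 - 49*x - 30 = (x + 2)*(x^3 - x^2 - 17*x - 15) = (x + 2)*(x + 3)*(x^2 - 4*x - 5) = (x - 5)*(x + 2)*(x + 3)*(x + 1)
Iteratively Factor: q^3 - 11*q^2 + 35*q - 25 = (q - 5)*(q^2 - 6*q + 5) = (q - 5)*(q - 1)*(q - 5)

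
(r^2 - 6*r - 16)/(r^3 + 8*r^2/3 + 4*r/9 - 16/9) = 9*(r - 8)/(9*r^2 + 6*r - 8)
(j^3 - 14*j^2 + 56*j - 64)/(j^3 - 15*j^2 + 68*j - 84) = (j^2 - 12*j + 32)/(j^2 - 13*j + 42)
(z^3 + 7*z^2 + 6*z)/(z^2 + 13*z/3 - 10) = 3*z*(z + 1)/(3*z - 5)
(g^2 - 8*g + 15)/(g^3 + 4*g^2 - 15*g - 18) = (g - 5)/(g^2 + 7*g + 6)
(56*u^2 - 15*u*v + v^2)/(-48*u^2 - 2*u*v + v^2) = (-7*u + v)/(6*u + v)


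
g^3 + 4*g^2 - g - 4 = (g - 1)*(g + 1)*(g + 4)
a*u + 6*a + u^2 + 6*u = (a + u)*(u + 6)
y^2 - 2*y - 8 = (y - 4)*(y + 2)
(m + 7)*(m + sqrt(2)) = m^2 + sqrt(2)*m + 7*m + 7*sqrt(2)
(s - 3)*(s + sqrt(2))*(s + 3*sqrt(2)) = s^3 - 3*s^2 + 4*sqrt(2)*s^2 - 12*sqrt(2)*s + 6*s - 18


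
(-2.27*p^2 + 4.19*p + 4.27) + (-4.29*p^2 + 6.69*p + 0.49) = -6.56*p^2 + 10.88*p + 4.76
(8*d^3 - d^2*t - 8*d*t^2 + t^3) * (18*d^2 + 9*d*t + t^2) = 144*d^5 + 54*d^4*t - 145*d^3*t^2 - 55*d^2*t^3 + d*t^4 + t^5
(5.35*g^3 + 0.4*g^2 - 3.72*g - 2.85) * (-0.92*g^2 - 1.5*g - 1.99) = -4.922*g^5 - 8.393*g^4 - 7.8241*g^3 + 7.406*g^2 + 11.6778*g + 5.6715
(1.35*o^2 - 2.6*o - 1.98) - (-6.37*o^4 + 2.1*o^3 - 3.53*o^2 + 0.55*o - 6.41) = 6.37*o^4 - 2.1*o^3 + 4.88*o^2 - 3.15*o + 4.43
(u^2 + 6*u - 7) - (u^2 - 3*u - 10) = 9*u + 3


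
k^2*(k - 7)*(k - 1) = k^4 - 8*k^3 + 7*k^2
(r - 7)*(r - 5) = r^2 - 12*r + 35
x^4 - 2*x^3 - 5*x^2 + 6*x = x*(x - 3)*(x - 1)*(x + 2)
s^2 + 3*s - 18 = (s - 3)*(s + 6)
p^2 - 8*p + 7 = (p - 7)*(p - 1)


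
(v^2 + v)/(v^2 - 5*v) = (v + 1)/(v - 5)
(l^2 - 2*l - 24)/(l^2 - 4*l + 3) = (l^2 - 2*l - 24)/(l^2 - 4*l + 3)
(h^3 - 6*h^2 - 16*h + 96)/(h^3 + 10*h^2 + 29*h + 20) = (h^2 - 10*h + 24)/(h^2 + 6*h + 5)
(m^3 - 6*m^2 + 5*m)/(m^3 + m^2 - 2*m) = (m - 5)/(m + 2)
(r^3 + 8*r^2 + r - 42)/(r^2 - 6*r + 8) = (r^2 + 10*r + 21)/(r - 4)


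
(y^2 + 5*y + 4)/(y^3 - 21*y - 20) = 1/(y - 5)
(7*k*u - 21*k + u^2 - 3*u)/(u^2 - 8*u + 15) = (7*k + u)/(u - 5)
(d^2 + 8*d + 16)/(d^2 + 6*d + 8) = (d + 4)/(d + 2)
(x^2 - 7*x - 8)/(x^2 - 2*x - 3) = (x - 8)/(x - 3)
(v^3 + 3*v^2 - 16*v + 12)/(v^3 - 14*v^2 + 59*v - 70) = (v^2 + 5*v - 6)/(v^2 - 12*v + 35)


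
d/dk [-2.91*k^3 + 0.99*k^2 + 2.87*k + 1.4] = -8.73*k^2 + 1.98*k + 2.87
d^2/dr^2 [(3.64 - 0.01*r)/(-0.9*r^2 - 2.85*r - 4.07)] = ((6.495 - 0.054*r)*(0.9*r^2 + 2.85*r + 4.07) + (0.01*r - 3.64)*(1.8*r + 2.85)*(3.6*r + 5.7))/(0.9*r^2 + 2.85*r + 4.07)^3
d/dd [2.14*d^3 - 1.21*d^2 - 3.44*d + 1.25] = 6.42*d^2 - 2.42*d - 3.44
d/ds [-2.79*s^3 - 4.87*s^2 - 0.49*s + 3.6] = -8.37*s^2 - 9.74*s - 0.49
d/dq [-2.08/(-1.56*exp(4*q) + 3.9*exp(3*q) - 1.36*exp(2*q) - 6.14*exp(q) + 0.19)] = (-12.9792*exp(3*q) + 24.336*exp(2*q) - 5.6576*exp(q) - 12.7712)*exp(q)/(1.56*exp(4*q) - 3.9*exp(3*q) + 1.36*exp(2*q) + 6.14*exp(q) - 0.19)^2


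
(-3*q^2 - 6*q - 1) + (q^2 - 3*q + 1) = -2*q^2 - 9*q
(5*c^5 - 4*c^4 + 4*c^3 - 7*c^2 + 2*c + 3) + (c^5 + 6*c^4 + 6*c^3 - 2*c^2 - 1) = 6*c^5 + 2*c^4 + 10*c^3 - 9*c^2 + 2*c + 2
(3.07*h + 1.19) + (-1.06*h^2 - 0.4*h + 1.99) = -1.06*h^2 + 2.67*h + 3.18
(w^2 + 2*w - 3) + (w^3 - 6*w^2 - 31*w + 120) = w^3 - 5*w^2 - 29*w + 117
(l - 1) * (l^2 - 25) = l^3 - l^2 - 25*l + 25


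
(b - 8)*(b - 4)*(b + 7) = b^3 - 5*b^2 - 52*b + 224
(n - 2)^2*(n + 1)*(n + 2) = n^4 - n^3 - 6*n^2 + 4*n + 8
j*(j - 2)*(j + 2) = j^3 - 4*j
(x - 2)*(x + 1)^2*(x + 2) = x^4 + 2*x^3 - 3*x^2 - 8*x - 4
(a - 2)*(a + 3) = a^2 + a - 6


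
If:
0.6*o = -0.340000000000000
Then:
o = -0.57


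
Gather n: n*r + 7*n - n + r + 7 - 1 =n*(r + 6) + r + 6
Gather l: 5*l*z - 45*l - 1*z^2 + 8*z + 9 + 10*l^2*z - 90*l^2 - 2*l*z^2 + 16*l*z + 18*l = l^2*(10*z - 90) + l*(-2*z^2 + 21*z - 27) - z^2 + 8*z + 9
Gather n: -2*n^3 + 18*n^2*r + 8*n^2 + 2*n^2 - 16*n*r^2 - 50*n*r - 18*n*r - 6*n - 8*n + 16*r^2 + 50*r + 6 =-2*n^3 + n^2*(18*r + 10) + n*(-16*r^2 - 68*r - 14) + 16*r^2 + 50*r + 6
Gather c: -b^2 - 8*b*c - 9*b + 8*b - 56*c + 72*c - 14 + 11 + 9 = -b^2 - b + c*(16 - 8*b) + 6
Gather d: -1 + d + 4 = d + 3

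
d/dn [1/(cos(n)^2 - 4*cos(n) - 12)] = 2*(cos(n) - 2)*sin(n)/(sin(n)^2 + 4*cos(n) + 11)^2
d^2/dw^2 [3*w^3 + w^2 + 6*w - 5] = 18*w + 2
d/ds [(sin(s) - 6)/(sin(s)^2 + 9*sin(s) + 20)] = (12*sin(s) + cos(s)^2 + 73)*cos(s)/(sin(s)^2 + 9*sin(s) + 20)^2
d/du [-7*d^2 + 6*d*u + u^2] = 6*d + 2*u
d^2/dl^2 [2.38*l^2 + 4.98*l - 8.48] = 4.76000000000000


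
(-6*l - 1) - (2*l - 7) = 6 - 8*l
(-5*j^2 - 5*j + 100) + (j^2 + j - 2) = -4*j^2 - 4*j + 98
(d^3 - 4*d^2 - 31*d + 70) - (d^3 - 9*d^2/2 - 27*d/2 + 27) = d^2/2 - 35*d/2 + 43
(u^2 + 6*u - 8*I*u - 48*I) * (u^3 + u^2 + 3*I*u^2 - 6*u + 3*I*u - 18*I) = u^5 + 7*u^4 - 5*I*u^4 + 24*u^3 - 35*I*u^3 + 132*u^2 + 180*I*u - 864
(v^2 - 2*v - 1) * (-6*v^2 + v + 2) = -6*v^4 + 13*v^3 + 6*v^2 - 5*v - 2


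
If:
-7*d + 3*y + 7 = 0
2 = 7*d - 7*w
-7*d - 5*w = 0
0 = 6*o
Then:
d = 5/42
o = 0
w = -1/6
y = -37/18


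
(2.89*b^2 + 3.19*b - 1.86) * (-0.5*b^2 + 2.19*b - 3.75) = -1.445*b^4 + 4.7341*b^3 - 2.9214*b^2 - 16.0359*b + 6.975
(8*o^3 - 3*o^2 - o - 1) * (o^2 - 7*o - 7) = 8*o^5 - 59*o^4 - 36*o^3 + 27*o^2 + 14*o + 7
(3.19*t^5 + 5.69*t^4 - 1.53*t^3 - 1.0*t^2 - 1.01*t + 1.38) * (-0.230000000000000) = -0.7337*t^5 - 1.3087*t^4 + 0.3519*t^3 + 0.23*t^2 + 0.2323*t - 0.3174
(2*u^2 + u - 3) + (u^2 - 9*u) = 3*u^2 - 8*u - 3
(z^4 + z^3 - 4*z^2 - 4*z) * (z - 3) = z^5 - 2*z^4 - 7*z^3 + 8*z^2 + 12*z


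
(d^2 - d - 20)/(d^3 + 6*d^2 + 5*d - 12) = (d - 5)/(d^2 + 2*d - 3)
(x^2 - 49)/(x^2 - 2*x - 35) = (x + 7)/(x + 5)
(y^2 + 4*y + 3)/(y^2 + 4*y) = (y^2 + 4*y + 3)/(y*(y + 4))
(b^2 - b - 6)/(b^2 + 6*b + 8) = (b - 3)/(b + 4)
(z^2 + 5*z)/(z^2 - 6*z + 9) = z*(z + 5)/(z^2 - 6*z + 9)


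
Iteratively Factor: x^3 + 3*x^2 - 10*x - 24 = (x + 4)*(x^2 - x - 6) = (x - 3)*(x + 4)*(x + 2)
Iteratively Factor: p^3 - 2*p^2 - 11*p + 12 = (p - 4)*(p^2 + 2*p - 3) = (p - 4)*(p + 3)*(p - 1)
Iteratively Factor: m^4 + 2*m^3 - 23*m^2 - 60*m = (m + 4)*(m^3 - 2*m^2 - 15*m) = m*(m + 4)*(m^2 - 2*m - 15) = m*(m + 3)*(m + 4)*(m - 5)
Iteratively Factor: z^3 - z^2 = (z)*(z^2 - z) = z^2*(z - 1)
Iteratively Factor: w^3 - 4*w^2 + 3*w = (w)*(w^2 - 4*w + 3) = w*(w - 3)*(w - 1)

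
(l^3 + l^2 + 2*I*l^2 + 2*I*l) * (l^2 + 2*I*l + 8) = l^5 + l^4 + 4*I*l^4 + 4*l^3 + 4*I*l^3 + 4*l^2 + 16*I*l^2 + 16*I*l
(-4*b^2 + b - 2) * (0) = 0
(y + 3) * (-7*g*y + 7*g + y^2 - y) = -7*g*y^2 - 14*g*y + 21*g + y^3 + 2*y^2 - 3*y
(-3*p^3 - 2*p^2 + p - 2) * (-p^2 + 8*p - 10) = 3*p^5 - 22*p^4 + 13*p^3 + 30*p^2 - 26*p + 20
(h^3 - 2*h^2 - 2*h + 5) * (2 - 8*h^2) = -8*h^5 + 16*h^4 + 18*h^3 - 44*h^2 - 4*h + 10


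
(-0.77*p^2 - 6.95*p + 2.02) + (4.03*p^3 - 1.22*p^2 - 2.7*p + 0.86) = 4.03*p^3 - 1.99*p^2 - 9.65*p + 2.88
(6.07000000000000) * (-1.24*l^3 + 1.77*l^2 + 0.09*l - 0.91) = -7.5268*l^3 + 10.7439*l^2 + 0.5463*l - 5.5237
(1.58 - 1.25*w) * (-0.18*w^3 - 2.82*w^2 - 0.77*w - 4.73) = 0.225*w^4 + 3.2406*w^3 - 3.4931*w^2 + 4.6959*w - 7.4734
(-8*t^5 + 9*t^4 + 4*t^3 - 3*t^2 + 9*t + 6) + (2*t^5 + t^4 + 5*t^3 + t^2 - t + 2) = -6*t^5 + 10*t^4 + 9*t^3 - 2*t^2 + 8*t + 8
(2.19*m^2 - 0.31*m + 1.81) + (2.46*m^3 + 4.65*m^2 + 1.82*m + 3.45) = 2.46*m^3 + 6.84*m^2 + 1.51*m + 5.26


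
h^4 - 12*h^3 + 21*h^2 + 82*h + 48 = (h - 8)*(h - 6)*(h + 1)^2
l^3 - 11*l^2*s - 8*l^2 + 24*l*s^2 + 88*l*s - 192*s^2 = (l - 8)*(l - 8*s)*(l - 3*s)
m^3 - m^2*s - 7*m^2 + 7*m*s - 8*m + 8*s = (m - 8)*(m + 1)*(m - s)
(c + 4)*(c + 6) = c^2 + 10*c + 24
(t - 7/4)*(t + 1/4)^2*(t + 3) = t^4 + 7*t^3/4 - 73*t^2/16 - 163*t/64 - 21/64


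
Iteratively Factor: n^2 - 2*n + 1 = (n - 1)*(n - 1)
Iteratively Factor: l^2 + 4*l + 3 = (l + 3)*(l + 1)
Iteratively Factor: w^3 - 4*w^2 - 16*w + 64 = (w + 4)*(w^2 - 8*w + 16) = (w - 4)*(w + 4)*(w - 4)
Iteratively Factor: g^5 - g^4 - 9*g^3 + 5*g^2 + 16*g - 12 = (g + 2)*(g^4 - 3*g^3 - 3*g^2 + 11*g - 6) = (g - 1)*(g + 2)*(g^3 - 2*g^2 - 5*g + 6) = (g - 3)*(g - 1)*(g + 2)*(g^2 + g - 2) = (g - 3)*(g - 1)^2*(g + 2)*(g + 2)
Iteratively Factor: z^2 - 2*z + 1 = (z - 1)*(z - 1)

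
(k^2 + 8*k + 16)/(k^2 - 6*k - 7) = (k^2 + 8*k + 16)/(k^2 - 6*k - 7)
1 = 1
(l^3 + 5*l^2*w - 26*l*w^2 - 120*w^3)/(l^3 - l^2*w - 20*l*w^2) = (l + 6*w)/l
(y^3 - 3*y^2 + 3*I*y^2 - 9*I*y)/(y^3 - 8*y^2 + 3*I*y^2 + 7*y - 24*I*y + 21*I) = y*(y - 3)/(y^2 - 8*y + 7)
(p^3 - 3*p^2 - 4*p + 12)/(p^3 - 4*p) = (p - 3)/p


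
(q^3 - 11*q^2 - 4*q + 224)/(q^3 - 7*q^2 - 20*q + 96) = (q - 7)/(q - 3)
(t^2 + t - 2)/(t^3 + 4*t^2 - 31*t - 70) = (t - 1)/(t^2 + 2*t - 35)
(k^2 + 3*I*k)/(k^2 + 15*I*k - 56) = k*(k + 3*I)/(k^2 + 15*I*k - 56)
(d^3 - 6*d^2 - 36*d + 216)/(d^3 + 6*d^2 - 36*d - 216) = (d - 6)/(d + 6)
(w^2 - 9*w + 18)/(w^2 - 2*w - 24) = (w - 3)/(w + 4)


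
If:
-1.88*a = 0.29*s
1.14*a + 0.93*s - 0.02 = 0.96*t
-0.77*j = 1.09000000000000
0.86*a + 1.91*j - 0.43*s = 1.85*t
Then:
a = 0.20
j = -1.42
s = -1.32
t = -1.06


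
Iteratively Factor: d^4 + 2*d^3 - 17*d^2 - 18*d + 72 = (d - 3)*(d^3 + 5*d^2 - 2*d - 24) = (d - 3)*(d - 2)*(d^2 + 7*d + 12) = (d - 3)*(d - 2)*(d + 3)*(d + 4)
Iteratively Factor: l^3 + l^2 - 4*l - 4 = (l + 1)*(l^2 - 4) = (l + 1)*(l + 2)*(l - 2)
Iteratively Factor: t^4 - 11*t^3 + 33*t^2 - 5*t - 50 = (t - 5)*(t^3 - 6*t^2 + 3*t + 10) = (t - 5)^2*(t^2 - t - 2) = (t - 5)^2*(t + 1)*(t - 2)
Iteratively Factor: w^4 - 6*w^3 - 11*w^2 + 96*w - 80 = (w - 4)*(w^3 - 2*w^2 - 19*w + 20) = (w - 4)*(w + 4)*(w^2 - 6*w + 5) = (w - 4)*(w - 1)*(w + 4)*(w - 5)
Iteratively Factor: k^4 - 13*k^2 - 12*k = (k - 4)*(k^3 + 4*k^2 + 3*k) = k*(k - 4)*(k^2 + 4*k + 3) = k*(k - 4)*(k + 1)*(k + 3)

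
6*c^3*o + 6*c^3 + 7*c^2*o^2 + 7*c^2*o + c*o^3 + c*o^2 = (c + o)*(6*c + o)*(c*o + c)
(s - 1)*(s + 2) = s^2 + s - 2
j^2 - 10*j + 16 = (j - 8)*(j - 2)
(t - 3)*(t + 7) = t^2 + 4*t - 21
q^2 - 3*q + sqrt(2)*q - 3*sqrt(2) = (q - 3)*(q + sqrt(2))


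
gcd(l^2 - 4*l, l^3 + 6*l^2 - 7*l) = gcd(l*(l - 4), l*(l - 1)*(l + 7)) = l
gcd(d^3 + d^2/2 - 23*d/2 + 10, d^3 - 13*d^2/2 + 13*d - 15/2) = d^2 - 7*d/2 + 5/2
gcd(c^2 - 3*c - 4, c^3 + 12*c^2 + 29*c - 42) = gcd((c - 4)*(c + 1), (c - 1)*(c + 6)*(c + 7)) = 1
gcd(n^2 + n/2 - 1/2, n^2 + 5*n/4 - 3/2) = 1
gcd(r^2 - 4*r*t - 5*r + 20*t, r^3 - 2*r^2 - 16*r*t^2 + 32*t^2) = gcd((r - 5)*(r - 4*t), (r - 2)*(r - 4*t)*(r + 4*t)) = r - 4*t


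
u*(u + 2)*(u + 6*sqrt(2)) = u^3 + 2*u^2 + 6*sqrt(2)*u^2 + 12*sqrt(2)*u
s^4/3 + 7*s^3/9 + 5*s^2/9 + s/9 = s*(s/3 + 1/3)*(s + 1/3)*(s + 1)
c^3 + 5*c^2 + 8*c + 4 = (c + 1)*(c + 2)^2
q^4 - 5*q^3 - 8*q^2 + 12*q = q*(q - 6)*(q - 1)*(q + 2)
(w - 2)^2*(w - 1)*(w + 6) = w^4 + w^3 - 22*w^2 + 44*w - 24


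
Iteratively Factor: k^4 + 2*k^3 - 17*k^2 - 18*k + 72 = (k + 4)*(k^3 - 2*k^2 - 9*k + 18) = (k - 3)*(k + 4)*(k^2 + k - 6) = (k - 3)*(k + 3)*(k + 4)*(k - 2)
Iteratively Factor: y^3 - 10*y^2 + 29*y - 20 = (y - 5)*(y^2 - 5*y + 4) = (y - 5)*(y - 4)*(y - 1)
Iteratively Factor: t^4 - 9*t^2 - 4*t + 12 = (t - 1)*(t^3 + t^2 - 8*t - 12) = (t - 3)*(t - 1)*(t^2 + 4*t + 4) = (t - 3)*(t - 1)*(t + 2)*(t + 2)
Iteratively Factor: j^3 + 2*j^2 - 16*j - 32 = (j - 4)*(j^2 + 6*j + 8) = (j - 4)*(j + 4)*(j + 2)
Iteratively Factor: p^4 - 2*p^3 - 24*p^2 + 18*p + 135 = (p - 3)*(p^3 + p^2 - 21*p - 45) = (p - 5)*(p - 3)*(p^2 + 6*p + 9) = (p - 5)*(p - 3)*(p + 3)*(p + 3)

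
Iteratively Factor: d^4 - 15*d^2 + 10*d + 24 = (d - 3)*(d^3 + 3*d^2 - 6*d - 8) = (d - 3)*(d + 1)*(d^2 + 2*d - 8) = (d - 3)*(d + 1)*(d + 4)*(d - 2)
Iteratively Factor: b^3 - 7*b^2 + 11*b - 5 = (b - 1)*(b^2 - 6*b + 5) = (b - 5)*(b - 1)*(b - 1)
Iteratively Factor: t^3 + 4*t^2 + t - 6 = (t + 2)*(t^2 + 2*t - 3) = (t + 2)*(t + 3)*(t - 1)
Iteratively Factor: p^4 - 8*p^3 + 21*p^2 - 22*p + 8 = (p - 1)*(p^3 - 7*p^2 + 14*p - 8) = (p - 1)^2*(p^2 - 6*p + 8) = (p - 2)*(p - 1)^2*(p - 4)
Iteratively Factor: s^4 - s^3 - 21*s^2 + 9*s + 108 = (s + 3)*(s^3 - 4*s^2 - 9*s + 36) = (s - 4)*(s + 3)*(s^2 - 9) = (s - 4)*(s + 3)^2*(s - 3)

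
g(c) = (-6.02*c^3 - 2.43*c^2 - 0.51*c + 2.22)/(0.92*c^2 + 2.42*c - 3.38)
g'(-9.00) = -4.39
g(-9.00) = 85.06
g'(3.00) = -4.74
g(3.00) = -15.11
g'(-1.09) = 3.25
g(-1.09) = -1.56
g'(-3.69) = 24321.78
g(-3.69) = 1260.21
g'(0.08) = -0.23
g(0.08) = -0.68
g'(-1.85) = 12.79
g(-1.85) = -7.00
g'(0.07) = -0.25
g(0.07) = -0.68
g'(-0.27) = -0.15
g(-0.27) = -0.58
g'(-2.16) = 21.61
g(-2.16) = -12.20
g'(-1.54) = 7.61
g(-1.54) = -3.90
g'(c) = (-1.84*c - 2.42)*(-6.02*c^3 - 2.43*c^2 - 0.51*c + 2.22)/(0.92*c^2 + 2.42*c - 3.38)^2 + (-18.06*c^2 - 4.86*c - 0.51)/(0.92*c^2 + 2.42*c - 3.38)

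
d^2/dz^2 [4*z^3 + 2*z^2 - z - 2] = 24*z + 4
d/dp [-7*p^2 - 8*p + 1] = -14*p - 8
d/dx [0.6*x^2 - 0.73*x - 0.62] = 1.2*x - 0.73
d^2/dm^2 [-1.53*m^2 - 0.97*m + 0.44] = -3.06000000000000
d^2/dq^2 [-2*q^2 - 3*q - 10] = -4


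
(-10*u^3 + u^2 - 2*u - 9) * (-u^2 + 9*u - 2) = 10*u^5 - 91*u^4 + 31*u^3 - 11*u^2 - 77*u + 18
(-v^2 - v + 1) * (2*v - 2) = -2*v^3 + 4*v - 2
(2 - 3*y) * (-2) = 6*y - 4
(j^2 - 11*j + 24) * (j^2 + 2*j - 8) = j^4 - 9*j^3 - 6*j^2 + 136*j - 192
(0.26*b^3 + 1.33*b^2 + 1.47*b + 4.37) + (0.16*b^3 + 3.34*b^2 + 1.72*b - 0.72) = 0.42*b^3 + 4.67*b^2 + 3.19*b + 3.65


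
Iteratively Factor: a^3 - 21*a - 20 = (a + 4)*(a^2 - 4*a - 5) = (a + 1)*(a + 4)*(a - 5)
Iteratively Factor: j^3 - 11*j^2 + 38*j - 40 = (j - 5)*(j^2 - 6*j + 8) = (j - 5)*(j - 2)*(j - 4)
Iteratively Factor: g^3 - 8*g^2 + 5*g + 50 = (g + 2)*(g^2 - 10*g + 25) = (g - 5)*(g + 2)*(g - 5)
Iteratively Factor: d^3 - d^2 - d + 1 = (d - 1)*(d^2 - 1) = (d - 1)*(d + 1)*(d - 1)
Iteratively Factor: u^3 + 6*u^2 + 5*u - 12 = (u + 3)*(u^2 + 3*u - 4) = (u + 3)*(u + 4)*(u - 1)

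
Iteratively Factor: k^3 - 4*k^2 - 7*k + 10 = (k - 5)*(k^2 + k - 2) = (k - 5)*(k - 1)*(k + 2)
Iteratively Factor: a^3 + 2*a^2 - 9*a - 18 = (a + 2)*(a^2 - 9) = (a - 3)*(a + 2)*(a + 3)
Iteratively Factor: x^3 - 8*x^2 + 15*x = (x)*(x^2 - 8*x + 15) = x*(x - 3)*(x - 5)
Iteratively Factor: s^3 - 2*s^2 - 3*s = (s)*(s^2 - 2*s - 3) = s*(s - 3)*(s + 1)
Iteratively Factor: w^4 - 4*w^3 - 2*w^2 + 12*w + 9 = (w + 1)*(w^3 - 5*w^2 + 3*w + 9) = (w - 3)*(w + 1)*(w^2 - 2*w - 3) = (w - 3)*(w + 1)^2*(w - 3)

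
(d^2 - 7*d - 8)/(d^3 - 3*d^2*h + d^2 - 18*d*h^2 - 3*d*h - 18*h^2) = (d - 8)/(d^2 - 3*d*h - 18*h^2)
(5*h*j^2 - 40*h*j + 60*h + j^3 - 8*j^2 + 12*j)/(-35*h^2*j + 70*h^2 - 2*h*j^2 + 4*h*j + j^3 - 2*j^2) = (6 - j)/(7*h - j)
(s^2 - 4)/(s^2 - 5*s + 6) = (s + 2)/(s - 3)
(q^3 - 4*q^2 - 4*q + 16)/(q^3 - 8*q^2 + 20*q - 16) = (q + 2)/(q - 2)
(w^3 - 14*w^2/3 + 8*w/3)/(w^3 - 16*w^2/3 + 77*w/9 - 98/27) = 9*w*(w - 4)/(9*w^2 - 42*w + 49)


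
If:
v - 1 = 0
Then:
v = 1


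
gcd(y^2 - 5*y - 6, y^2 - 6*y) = y - 6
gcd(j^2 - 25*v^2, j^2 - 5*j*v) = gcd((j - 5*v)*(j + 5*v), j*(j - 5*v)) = -j + 5*v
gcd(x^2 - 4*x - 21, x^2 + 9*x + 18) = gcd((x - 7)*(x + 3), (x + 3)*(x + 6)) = x + 3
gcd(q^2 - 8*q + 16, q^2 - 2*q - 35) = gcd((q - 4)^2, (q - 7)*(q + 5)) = 1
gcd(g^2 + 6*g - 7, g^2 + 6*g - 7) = g^2 + 6*g - 7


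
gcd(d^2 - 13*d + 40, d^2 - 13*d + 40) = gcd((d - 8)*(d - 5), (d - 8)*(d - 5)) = d^2 - 13*d + 40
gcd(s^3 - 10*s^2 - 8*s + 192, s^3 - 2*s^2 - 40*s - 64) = s^2 - 4*s - 32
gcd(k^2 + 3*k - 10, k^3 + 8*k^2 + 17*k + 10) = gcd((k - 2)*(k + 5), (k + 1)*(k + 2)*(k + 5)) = k + 5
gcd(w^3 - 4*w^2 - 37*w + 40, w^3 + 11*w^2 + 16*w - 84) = 1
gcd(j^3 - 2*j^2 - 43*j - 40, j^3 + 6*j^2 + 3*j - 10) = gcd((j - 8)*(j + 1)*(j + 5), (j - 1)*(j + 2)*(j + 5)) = j + 5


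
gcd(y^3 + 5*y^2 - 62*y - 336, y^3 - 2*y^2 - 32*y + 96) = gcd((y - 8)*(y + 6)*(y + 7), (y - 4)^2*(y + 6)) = y + 6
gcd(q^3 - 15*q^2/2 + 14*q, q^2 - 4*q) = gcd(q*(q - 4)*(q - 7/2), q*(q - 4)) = q^2 - 4*q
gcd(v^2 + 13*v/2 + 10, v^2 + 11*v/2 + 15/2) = v + 5/2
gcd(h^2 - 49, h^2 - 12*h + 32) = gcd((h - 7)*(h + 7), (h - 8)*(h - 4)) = 1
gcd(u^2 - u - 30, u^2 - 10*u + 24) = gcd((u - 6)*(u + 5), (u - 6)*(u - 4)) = u - 6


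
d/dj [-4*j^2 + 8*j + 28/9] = 8 - 8*j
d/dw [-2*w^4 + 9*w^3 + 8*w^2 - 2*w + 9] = -8*w^3 + 27*w^2 + 16*w - 2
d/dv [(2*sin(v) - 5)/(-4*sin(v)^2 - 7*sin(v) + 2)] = (8*sin(v)^2 - 40*sin(v) - 31)*cos(v)/((sin(v) + 2)^2*(4*sin(v) - 1)^2)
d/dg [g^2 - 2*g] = 2*g - 2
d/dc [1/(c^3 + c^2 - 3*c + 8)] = (-3*c^2 - 2*c + 3)/(c^3 + c^2 - 3*c + 8)^2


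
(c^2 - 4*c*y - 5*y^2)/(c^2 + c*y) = (c - 5*y)/c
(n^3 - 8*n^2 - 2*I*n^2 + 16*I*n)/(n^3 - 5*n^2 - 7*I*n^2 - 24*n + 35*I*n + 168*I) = n*(n - 2*I)/(n^2 + n*(3 - 7*I) - 21*I)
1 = 1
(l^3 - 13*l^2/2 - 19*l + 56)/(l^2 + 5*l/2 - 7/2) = (l^2 - 10*l + 16)/(l - 1)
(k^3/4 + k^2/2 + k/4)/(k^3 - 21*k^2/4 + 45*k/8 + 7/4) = 2*k*(k^2 + 2*k + 1)/(8*k^3 - 42*k^2 + 45*k + 14)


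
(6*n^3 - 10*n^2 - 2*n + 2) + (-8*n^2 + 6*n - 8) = 6*n^3 - 18*n^2 + 4*n - 6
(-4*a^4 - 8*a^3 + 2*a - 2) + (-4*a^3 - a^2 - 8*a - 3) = -4*a^4 - 12*a^3 - a^2 - 6*a - 5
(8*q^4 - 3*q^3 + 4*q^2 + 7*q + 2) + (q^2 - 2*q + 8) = 8*q^4 - 3*q^3 + 5*q^2 + 5*q + 10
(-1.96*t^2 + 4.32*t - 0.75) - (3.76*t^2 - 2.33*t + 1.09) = -5.72*t^2 + 6.65*t - 1.84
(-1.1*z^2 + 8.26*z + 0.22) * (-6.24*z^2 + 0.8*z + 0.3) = 6.864*z^4 - 52.4224*z^3 + 4.9052*z^2 + 2.654*z + 0.066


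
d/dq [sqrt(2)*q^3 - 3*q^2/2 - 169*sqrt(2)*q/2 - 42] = 3*sqrt(2)*q^2 - 3*q - 169*sqrt(2)/2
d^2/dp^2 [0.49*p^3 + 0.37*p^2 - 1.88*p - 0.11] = 2.94*p + 0.74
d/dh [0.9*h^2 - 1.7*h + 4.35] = 1.8*h - 1.7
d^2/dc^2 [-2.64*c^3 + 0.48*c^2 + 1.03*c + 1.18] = 0.96 - 15.84*c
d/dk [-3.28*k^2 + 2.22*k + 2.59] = 2.22 - 6.56*k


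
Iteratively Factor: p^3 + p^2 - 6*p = (p)*(p^2 + p - 6) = p*(p + 3)*(p - 2)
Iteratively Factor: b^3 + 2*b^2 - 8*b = (b)*(b^2 + 2*b - 8) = b*(b + 4)*(b - 2)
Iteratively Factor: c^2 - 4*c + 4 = (c - 2)*(c - 2)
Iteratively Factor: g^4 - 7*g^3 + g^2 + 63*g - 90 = (g + 3)*(g^3 - 10*g^2 + 31*g - 30) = (g - 2)*(g + 3)*(g^2 - 8*g + 15) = (g - 3)*(g - 2)*(g + 3)*(g - 5)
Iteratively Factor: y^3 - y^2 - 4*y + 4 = (y + 2)*(y^2 - 3*y + 2) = (y - 1)*(y + 2)*(y - 2)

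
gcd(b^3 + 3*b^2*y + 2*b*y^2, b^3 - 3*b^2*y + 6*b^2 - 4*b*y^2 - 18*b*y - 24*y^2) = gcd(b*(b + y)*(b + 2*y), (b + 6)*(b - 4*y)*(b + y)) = b + y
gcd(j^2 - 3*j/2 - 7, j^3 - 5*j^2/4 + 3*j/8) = 1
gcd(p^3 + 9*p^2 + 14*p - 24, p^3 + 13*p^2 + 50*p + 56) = p + 4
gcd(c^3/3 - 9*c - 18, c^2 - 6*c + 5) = 1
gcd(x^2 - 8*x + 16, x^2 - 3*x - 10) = 1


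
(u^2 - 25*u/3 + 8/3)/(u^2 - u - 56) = (u - 1/3)/(u + 7)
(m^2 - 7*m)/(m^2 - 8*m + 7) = m/(m - 1)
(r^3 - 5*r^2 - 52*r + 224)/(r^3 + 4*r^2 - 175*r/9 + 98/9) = 9*(r^2 - 12*r + 32)/(9*r^2 - 27*r + 14)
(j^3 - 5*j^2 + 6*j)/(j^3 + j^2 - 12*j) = (j - 2)/(j + 4)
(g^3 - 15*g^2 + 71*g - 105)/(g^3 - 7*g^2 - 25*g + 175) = (g - 3)/(g + 5)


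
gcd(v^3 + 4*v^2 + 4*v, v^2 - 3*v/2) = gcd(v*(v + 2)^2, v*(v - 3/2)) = v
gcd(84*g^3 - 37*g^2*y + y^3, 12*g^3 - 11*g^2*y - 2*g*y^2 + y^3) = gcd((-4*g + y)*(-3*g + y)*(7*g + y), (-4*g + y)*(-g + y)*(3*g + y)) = -4*g + y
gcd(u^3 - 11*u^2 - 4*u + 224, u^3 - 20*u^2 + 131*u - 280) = u^2 - 15*u + 56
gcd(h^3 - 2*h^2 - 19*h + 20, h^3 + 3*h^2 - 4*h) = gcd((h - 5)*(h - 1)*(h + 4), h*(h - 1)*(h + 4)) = h^2 + 3*h - 4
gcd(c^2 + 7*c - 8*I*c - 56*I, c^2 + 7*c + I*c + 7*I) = c + 7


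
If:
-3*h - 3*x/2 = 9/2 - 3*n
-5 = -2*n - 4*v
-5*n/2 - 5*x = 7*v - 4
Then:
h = 9*x/2 + 13/4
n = 5*x + 19/4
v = -5*x/2 - 9/8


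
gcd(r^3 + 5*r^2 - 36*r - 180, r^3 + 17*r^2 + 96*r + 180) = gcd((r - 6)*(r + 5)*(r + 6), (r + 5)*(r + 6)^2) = r^2 + 11*r + 30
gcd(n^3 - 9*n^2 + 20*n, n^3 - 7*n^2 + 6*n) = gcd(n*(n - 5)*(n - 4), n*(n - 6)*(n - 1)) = n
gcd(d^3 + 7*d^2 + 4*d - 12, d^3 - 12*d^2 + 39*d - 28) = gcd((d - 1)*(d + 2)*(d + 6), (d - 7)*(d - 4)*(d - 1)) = d - 1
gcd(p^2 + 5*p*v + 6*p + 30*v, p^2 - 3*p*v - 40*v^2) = p + 5*v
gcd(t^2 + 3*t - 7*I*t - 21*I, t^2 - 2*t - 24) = 1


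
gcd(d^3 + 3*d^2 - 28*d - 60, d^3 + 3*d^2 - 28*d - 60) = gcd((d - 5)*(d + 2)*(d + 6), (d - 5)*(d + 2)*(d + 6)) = d^3 + 3*d^2 - 28*d - 60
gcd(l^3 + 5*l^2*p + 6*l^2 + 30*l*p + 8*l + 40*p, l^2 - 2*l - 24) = l + 4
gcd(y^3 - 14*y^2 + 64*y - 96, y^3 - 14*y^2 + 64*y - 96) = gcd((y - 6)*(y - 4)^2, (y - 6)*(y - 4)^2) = y^3 - 14*y^2 + 64*y - 96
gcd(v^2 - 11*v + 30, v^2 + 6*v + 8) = 1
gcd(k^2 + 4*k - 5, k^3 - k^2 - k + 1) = k - 1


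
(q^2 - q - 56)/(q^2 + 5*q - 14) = (q - 8)/(q - 2)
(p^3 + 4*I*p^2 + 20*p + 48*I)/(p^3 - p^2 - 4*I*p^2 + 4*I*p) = (p^2 + 8*I*p - 12)/(p*(p - 1))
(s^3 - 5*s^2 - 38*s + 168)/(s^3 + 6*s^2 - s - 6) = (s^2 - 11*s + 28)/(s^2 - 1)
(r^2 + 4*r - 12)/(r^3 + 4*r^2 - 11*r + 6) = (r - 2)/(r^2 - 2*r + 1)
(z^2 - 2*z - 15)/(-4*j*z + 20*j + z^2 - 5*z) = (z + 3)/(-4*j + z)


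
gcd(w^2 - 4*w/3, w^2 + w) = w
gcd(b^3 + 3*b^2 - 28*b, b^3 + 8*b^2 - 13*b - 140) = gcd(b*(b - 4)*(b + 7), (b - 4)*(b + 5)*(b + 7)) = b^2 + 3*b - 28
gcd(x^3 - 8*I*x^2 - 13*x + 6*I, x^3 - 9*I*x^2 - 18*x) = x - 6*I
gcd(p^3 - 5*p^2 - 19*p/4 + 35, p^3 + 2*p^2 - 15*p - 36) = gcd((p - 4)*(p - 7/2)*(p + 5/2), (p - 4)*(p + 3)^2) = p - 4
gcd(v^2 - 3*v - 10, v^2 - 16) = 1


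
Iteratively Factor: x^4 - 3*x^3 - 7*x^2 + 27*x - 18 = (x - 1)*(x^3 - 2*x^2 - 9*x + 18) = (x - 2)*(x - 1)*(x^2 - 9) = (x - 3)*(x - 2)*(x - 1)*(x + 3)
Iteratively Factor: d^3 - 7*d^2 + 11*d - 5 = (d - 1)*(d^2 - 6*d + 5) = (d - 5)*(d - 1)*(d - 1)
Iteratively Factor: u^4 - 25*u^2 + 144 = (u + 3)*(u^3 - 3*u^2 - 16*u + 48) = (u - 3)*(u + 3)*(u^2 - 16) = (u - 4)*(u - 3)*(u + 3)*(u + 4)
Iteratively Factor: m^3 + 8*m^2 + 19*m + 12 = (m + 4)*(m^2 + 4*m + 3) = (m + 1)*(m + 4)*(m + 3)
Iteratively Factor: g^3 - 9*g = (g - 3)*(g^2 + 3*g) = g*(g - 3)*(g + 3)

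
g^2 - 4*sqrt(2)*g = g*(g - 4*sqrt(2))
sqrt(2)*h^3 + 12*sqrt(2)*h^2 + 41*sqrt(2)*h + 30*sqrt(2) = (h + 5)*(h + 6)*(sqrt(2)*h + sqrt(2))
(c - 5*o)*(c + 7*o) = c^2 + 2*c*o - 35*o^2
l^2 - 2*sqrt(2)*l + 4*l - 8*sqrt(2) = (l + 4)*(l - 2*sqrt(2))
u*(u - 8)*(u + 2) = u^3 - 6*u^2 - 16*u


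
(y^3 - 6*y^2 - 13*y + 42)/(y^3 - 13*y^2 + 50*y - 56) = (y + 3)/(y - 4)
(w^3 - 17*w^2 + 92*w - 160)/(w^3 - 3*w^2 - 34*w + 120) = (w - 8)/(w + 6)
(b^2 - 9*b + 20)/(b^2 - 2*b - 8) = (b - 5)/(b + 2)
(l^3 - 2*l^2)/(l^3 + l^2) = (l - 2)/(l + 1)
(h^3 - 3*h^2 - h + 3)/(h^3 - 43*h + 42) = (h^2 - 2*h - 3)/(h^2 + h - 42)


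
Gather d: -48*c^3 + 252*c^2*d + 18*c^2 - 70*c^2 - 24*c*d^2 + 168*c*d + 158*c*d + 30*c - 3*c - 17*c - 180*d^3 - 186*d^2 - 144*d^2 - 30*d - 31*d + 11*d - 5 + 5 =-48*c^3 - 52*c^2 + 10*c - 180*d^3 + d^2*(-24*c - 330) + d*(252*c^2 + 326*c - 50)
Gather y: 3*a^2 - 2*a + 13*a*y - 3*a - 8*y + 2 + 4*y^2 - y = 3*a^2 - 5*a + 4*y^2 + y*(13*a - 9) + 2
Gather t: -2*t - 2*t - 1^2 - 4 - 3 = -4*t - 8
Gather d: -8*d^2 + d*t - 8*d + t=-8*d^2 + d*(t - 8) + t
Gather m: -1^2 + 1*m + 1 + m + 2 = 2*m + 2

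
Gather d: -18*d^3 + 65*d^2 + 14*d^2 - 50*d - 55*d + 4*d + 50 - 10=-18*d^3 + 79*d^2 - 101*d + 40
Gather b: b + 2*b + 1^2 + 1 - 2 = 3*b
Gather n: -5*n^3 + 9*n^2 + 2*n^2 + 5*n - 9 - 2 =-5*n^3 + 11*n^2 + 5*n - 11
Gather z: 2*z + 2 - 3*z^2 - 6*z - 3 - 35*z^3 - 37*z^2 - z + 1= -35*z^3 - 40*z^2 - 5*z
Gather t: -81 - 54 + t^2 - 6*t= t^2 - 6*t - 135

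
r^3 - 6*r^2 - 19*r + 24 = (r - 8)*(r - 1)*(r + 3)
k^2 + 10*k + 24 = (k + 4)*(k + 6)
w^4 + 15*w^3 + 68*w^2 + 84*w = w*(w + 2)*(w + 6)*(w + 7)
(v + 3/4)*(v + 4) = v^2 + 19*v/4 + 3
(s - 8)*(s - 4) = s^2 - 12*s + 32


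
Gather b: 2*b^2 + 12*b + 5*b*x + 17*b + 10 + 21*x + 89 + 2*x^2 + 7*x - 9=2*b^2 + b*(5*x + 29) + 2*x^2 + 28*x + 90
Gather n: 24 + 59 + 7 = 90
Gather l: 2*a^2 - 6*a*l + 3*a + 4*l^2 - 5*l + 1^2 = 2*a^2 + 3*a + 4*l^2 + l*(-6*a - 5) + 1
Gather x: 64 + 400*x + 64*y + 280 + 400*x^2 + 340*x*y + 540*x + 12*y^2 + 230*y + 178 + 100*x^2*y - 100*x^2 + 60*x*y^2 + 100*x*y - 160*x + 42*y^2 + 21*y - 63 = x^2*(100*y + 300) + x*(60*y^2 + 440*y + 780) + 54*y^2 + 315*y + 459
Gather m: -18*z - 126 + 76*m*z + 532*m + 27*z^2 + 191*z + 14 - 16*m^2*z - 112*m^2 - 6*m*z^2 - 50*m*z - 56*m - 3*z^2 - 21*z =m^2*(-16*z - 112) + m*(-6*z^2 + 26*z + 476) + 24*z^2 + 152*z - 112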